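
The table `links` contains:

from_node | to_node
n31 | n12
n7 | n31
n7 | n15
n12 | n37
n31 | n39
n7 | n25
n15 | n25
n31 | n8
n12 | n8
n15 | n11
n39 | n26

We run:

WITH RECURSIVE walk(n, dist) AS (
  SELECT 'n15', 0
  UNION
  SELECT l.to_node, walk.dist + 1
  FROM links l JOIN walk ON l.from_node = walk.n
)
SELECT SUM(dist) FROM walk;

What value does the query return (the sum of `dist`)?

2

Base: (n15, dist=0).
Iteration 1: edges from {n15} -> (n11, dist=1), (n25, dist=1).
Iteration 2: no outgoing edges from {n11,n25}; recursion stops.
SUM(dist) = 0 + 1 + 1 = 2.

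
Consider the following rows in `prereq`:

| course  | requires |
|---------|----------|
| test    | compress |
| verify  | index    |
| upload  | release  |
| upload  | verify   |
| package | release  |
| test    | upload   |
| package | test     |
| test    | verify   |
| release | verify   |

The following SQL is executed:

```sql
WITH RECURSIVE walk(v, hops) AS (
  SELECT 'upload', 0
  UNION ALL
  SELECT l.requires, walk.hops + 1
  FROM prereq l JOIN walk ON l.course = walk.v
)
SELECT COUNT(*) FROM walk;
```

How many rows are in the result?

6

Base: (upload, hops=0).
Iteration 1: edges from {upload} -> (release, hops=1), (verify, hops=1).
Iteration 2: edges from {release,verify} -> (index, hops=2), (verify, hops=2).
Iteration 3: edges from {index,verify} -> (index, hops=3).
Iteration 4: no outgoing edges from {index}; recursion stops.
Total rows emitted: 6.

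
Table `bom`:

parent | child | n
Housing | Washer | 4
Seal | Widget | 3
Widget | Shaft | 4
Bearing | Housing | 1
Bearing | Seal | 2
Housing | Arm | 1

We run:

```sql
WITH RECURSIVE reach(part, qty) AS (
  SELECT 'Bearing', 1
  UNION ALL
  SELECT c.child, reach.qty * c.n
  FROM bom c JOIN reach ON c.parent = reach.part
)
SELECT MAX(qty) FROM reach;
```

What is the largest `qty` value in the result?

24

Base: (Bearing, qty=1).
Iteration 1: components of {Bearing} -> Housing = 1*1 = 1, Seal = 1*2 = 2.
Iteration 2: components of {Housing,Seal} -> Arm = 1*1 = 1, Washer = 1*4 = 4, Widget = 2*3 = 6.
Iteration 3: components of {Arm,Washer,Widget} -> Shaft = 6*4 = 24.
Iteration 4: no further components; recursion stops.
qty values: 1, 1, 2, 4, 1, 6, 24; the maximum is 24.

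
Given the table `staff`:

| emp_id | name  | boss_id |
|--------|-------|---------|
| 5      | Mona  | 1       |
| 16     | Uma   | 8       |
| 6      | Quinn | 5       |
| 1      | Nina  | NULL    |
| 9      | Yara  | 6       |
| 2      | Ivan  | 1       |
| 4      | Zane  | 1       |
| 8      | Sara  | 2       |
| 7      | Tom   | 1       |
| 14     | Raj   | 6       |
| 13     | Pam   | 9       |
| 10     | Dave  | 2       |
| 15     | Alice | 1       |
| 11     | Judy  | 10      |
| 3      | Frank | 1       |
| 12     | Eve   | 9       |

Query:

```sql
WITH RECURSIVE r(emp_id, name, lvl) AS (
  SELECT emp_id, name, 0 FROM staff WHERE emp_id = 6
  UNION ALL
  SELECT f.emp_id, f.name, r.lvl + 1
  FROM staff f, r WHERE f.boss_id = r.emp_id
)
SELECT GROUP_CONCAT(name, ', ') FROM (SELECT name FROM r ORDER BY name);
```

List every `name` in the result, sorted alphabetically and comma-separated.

Eve, Pam, Quinn, Raj, Yara

Base: emp_id=6 (Quinn) at lvl 0.
Iteration 1: rows with boss_id in {6} -> Yara (id 9, lvl 1), Raj (id 14, lvl 1).
Iteration 2: rows with boss_id in {9,14} -> Eve (id 12, lvl 2), Pam (id 13, lvl 2).
Iteration 3: no rows with boss_id in {12,13}; recursion stops.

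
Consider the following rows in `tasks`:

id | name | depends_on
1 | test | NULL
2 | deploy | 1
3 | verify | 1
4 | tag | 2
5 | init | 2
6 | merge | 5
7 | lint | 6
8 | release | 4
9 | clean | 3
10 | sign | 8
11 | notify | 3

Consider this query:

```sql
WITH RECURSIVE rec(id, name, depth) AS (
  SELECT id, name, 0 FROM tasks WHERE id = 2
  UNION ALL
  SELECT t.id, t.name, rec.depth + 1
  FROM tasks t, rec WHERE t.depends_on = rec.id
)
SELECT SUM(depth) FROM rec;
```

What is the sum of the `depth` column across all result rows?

12

Base: id=2 (deploy) at depth 0.
Iteration 1: rows with depends_on in {2} -> tag (id 4, depth 1), init (id 5, depth 1).
Iteration 2: rows with depends_on in {4,5} -> merge (id 6, depth 2), release (id 8, depth 2).
Iteration 3: rows with depends_on in {6,8} -> lint (id 7, depth 3), sign (id 10, depth 3).
Iteration 4: no rows with depends_on in {7,10}; recursion stops.
SUM(depth) = 0 + 1 + 1 + 2 + 2 + 3 + 3 = 12.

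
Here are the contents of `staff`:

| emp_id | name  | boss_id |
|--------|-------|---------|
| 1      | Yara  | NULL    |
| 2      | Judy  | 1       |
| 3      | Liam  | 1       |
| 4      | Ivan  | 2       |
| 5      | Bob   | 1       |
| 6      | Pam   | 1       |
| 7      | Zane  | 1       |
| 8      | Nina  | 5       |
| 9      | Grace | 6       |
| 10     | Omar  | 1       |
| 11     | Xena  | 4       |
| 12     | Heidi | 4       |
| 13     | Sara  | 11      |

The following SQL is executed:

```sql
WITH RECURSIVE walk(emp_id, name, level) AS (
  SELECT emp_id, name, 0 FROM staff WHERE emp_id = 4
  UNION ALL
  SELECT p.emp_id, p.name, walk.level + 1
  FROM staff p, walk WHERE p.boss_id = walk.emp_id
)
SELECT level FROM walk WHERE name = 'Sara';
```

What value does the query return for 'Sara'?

2

Base: emp_id=4 (Ivan) at level 0.
Iteration 1: rows with boss_id in {4} -> Xena (id 11, level 1), Heidi (id 12, level 1).
Iteration 2: rows with boss_id in {11,12} -> Sara (id 13, level 2).
Iteration 3: no rows with boss_id in {13}; recursion stops.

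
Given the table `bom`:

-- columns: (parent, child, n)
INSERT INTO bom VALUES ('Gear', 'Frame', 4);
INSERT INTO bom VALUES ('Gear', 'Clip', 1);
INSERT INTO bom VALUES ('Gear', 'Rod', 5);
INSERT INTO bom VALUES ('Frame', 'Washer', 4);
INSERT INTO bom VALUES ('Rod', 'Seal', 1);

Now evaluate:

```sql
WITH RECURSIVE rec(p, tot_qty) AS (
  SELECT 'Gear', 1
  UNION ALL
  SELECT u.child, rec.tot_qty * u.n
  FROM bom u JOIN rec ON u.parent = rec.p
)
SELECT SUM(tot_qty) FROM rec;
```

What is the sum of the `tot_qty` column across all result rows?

Base: (Gear, tot_qty=1).
Iteration 1: components of {Gear} -> Clip = 1*1 = 1, Frame = 1*4 = 4, Rod = 1*5 = 5.
Iteration 2: components of {Clip,Frame,Rod} -> Seal = 5*1 = 5, Washer = 4*4 = 16.
Iteration 3: no further components; recursion stops.
SUM(tot_qty) = 1 + 4 + 1 + 5 + 16 + 5 = 32.

32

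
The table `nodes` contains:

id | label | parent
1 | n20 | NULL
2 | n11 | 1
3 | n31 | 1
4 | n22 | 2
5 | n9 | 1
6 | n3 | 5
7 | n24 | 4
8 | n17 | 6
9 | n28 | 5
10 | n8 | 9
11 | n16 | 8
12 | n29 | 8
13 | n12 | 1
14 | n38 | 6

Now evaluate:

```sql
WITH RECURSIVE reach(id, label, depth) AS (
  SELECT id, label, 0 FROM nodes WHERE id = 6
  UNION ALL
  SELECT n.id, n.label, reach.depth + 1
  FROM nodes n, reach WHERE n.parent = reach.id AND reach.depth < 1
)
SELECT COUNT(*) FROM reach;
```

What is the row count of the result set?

Base: id=6 (n3) at depth 0.
Iteration 1: rows with parent in {6} -> n17 (id 8, depth 1), n38 (id 14, depth 1).
Iteration 2: depth < 1 fails for all current rows; recursion stops.
Total rows emitted: 3.

3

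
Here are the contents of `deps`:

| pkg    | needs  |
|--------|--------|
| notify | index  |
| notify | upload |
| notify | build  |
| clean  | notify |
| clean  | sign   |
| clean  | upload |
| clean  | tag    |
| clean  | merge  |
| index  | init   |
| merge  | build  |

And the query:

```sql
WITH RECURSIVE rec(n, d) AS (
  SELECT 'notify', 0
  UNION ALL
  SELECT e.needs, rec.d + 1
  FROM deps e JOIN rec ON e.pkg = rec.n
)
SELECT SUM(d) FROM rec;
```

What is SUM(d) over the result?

Base: (notify, d=0).
Iteration 1: edges from {notify} -> (build, d=1), (index, d=1), (upload, d=1).
Iteration 2: edges from {build,index,upload} -> (init, d=2).
Iteration 3: no outgoing edges from {init}; recursion stops.
SUM(d) = 0 + 1 + 1 + 1 + 2 = 5.

5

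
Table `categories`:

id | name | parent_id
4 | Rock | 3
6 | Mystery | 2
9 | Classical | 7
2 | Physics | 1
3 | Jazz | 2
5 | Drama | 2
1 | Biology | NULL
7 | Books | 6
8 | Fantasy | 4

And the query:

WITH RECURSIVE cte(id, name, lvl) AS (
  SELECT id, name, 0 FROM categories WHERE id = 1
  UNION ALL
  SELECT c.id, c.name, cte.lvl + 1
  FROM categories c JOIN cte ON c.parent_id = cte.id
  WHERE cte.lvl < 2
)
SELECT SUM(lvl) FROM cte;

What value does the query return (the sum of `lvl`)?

Base: id=1 (Biology) at lvl 0.
Iteration 1: rows with parent_id in {1} -> Physics (id 2, lvl 1).
Iteration 2: rows with parent_id in {2} -> Jazz (id 3, lvl 2), Drama (id 5, lvl 2), Mystery (id 6, lvl 2).
Iteration 3: lvl < 2 fails for all current rows; recursion stops.
SUM(lvl) = 0 + 1 + 2 + 2 + 2 = 7.

7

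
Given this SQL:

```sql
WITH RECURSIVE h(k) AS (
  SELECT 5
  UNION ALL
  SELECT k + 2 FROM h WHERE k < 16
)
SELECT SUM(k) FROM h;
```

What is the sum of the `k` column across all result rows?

77

Base: k=5.
Iteration 1: 5 < 16 holds -> k = 5 + 2 = 7.
Iteration 2: 7 < 16 holds -> k = 7 + 2 = 9.
Iteration 3: 9 < 16 holds -> k = 9 + 2 = 11.
Iteration 4: 11 < 16 holds -> k = 11 + 2 = 13.
Iteration 5: 13 < 16 holds -> k = 13 + 2 = 15.
Iteration 6: 15 < 16 holds -> k = 15 + 2 = 17.
Iteration 7: 17 < 16 fails; recursion stops.
SUM(k) = 5 + 7 + 9 + 11 + 13 + 15 + 17 = 77.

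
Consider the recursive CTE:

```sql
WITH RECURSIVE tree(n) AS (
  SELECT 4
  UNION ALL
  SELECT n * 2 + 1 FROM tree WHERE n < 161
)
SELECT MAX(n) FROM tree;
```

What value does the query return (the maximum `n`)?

Base: n=4.
Iteration 1: 4 < 161 holds -> n = 4 * 2 + 1 = 9.
Iteration 2: 9 < 161 holds -> n = 9 * 2 + 1 = 19.
Iteration 3: 19 < 161 holds -> n = 19 * 2 + 1 = 39.
Iteration 4: 39 < 161 holds -> n = 39 * 2 + 1 = 79.
Iteration 5: 79 < 161 holds -> n = 79 * 2 + 1 = 159.
Iteration 6: 159 < 161 holds -> n = 159 * 2 + 1 = 319.
Iteration 7: 319 < 161 fails; recursion stops.
n values: 4, 9, 19, 39, 79, 159, 319; the maximum is 319.

319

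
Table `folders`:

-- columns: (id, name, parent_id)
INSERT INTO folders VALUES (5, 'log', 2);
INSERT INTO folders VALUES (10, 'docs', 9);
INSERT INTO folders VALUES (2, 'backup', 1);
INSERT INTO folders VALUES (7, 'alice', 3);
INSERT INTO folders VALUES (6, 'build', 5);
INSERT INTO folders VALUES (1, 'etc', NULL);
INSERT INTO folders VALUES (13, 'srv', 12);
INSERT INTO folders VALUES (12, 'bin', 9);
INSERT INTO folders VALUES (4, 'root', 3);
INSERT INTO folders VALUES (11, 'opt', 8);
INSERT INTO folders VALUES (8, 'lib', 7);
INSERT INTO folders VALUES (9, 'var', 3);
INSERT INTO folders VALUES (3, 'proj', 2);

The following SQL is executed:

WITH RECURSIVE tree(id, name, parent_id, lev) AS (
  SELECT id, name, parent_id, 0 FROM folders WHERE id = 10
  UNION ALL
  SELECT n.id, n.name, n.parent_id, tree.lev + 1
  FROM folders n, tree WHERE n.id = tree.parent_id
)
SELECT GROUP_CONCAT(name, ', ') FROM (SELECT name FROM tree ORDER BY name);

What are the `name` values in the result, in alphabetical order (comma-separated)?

backup, docs, etc, proj, var

Base: id=10 (docs), parent_id=9, lev 0.
Iteration 1: join on id=9 -> var (id 9, parent_id=3, lev 1).
Iteration 2: join on id=3 -> proj (id 3, parent_id=2, lev 2).
Iteration 3: join on id=2 -> backup (id 2, parent_id=1, lev 3).
Iteration 4: join on id=1 -> etc (id 1, parent_id=NULL, lev 4).
Iteration 5: parent_id is NULL; no match; recursion stops.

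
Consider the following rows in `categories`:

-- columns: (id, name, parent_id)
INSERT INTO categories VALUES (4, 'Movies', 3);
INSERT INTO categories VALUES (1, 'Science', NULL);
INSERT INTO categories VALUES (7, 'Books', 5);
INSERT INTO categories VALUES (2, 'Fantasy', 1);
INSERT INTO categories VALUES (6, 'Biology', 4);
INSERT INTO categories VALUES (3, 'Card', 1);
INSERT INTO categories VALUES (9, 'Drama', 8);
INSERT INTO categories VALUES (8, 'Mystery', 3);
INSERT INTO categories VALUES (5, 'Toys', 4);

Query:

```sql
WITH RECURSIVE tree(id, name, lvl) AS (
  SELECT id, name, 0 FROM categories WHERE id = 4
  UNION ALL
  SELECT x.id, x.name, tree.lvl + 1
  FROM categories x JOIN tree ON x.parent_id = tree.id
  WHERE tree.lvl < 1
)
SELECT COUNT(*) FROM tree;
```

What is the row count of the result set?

Base: id=4 (Movies) at lvl 0.
Iteration 1: rows with parent_id in {4} -> Toys (id 5, lvl 1), Biology (id 6, lvl 1).
Iteration 2: lvl < 1 fails for all current rows; recursion stops.
Total rows emitted: 3.

3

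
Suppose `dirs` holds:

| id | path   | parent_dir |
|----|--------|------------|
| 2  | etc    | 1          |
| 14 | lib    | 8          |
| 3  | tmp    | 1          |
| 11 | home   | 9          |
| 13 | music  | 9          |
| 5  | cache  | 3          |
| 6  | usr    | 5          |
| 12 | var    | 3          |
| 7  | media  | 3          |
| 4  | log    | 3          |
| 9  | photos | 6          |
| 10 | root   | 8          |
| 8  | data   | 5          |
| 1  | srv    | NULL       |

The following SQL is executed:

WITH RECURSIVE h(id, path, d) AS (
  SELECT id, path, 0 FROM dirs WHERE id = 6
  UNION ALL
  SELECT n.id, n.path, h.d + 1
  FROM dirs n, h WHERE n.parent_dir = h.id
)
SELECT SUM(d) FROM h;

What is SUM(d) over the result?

Base: id=6 (usr) at d 0.
Iteration 1: rows with parent_dir in {6} -> photos (id 9, d 1).
Iteration 2: rows with parent_dir in {9} -> home (id 11, d 2), music (id 13, d 2).
Iteration 3: no rows with parent_dir in {11,13}; recursion stops.
SUM(d) = 0 + 1 + 2 + 2 = 5.

5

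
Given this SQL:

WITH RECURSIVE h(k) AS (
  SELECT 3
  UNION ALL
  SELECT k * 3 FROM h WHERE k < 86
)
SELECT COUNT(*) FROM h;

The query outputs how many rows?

5

Base: k=3.
Iteration 1: 3 < 86 holds -> k = 3 * 3 = 9.
Iteration 2: 9 < 86 holds -> k = 9 * 3 = 27.
Iteration 3: 27 < 86 holds -> k = 27 * 3 = 81.
Iteration 4: 81 < 86 holds -> k = 81 * 3 = 243.
Iteration 5: 243 < 86 fails; recursion stops.
Total rows emitted: 5.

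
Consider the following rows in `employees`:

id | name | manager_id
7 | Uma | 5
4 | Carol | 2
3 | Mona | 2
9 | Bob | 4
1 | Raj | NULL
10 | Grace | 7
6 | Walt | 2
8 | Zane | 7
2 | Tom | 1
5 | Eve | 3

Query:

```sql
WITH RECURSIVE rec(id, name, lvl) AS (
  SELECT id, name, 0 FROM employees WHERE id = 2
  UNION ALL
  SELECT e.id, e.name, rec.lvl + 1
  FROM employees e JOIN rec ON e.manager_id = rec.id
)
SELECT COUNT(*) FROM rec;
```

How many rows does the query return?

9

Base: id=2 (Tom) at lvl 0.
Iteration 1: rows with manager_id in {2} -> Mona (id 3, lvl 1), Carol (id 4, lvl 1), Walt (id 6, lvl 1).
Iteration 2: rows with manager_id in {3,4,6} -> Eve (id 5, lvl 2), Bob (id 9, lvl 2).
Iteration 3: rows with manager_id in {5,9} -> Uma (id 7, lvl 3).
Iteration 4: rows with manager_id in {7} -> Zane (id 8, lvl 4), Grace (id 10, lvl 4).
Iteration 5: no rows with manager_id in {8,10}; recursion stops.
Total rows emitted: 9.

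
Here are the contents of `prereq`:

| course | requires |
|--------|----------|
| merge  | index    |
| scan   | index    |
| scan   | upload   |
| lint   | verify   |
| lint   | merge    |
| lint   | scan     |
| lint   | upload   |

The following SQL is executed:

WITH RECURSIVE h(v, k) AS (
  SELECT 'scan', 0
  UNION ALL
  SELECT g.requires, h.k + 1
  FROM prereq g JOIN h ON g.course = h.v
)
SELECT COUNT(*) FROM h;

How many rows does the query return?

Base: (scan, k=0).
Iteration 1: edges from {scan} -> (index, k=1), (upload, k=1).
Iteration 2: no outgoing edges from {index,upload}; recursion stops.
Total rows emitted: 3.

3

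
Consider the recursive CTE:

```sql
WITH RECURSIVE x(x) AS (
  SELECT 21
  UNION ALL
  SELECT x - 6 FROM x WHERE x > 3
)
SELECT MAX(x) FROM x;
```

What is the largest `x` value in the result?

Base: x=21.
Iteration 1: 21 > 3 holds -> x = 21 - 6 = 15.
Iteration 2: 15 > 3 holds -> x = 15 - 6 = 9.
Iteration 3: 9 > 3 holds -> x = 9 - 6 = 3.
Iteration 4: 3 > 3 fails; recursion stops.
x values: 21, 15, 9, 3; the maximum is 21.

21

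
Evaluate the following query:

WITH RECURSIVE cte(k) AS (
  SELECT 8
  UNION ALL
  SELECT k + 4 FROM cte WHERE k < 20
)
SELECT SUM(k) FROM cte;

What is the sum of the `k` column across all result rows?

56

Base: k=8.
Iteration 1: 8 < 20 holds -> k = 8 + 4 = 12.
Iteration 2: 12 < 20 holds -> k = 12 + 4 = 16.
Iteration 3: 16 < 20 holds -> k = 16 + 4 = 20.
Iteration 4: 20 < 20 fails; recursion stops.
SUM(k) = 8 + 12 + 16 + 20 = 56.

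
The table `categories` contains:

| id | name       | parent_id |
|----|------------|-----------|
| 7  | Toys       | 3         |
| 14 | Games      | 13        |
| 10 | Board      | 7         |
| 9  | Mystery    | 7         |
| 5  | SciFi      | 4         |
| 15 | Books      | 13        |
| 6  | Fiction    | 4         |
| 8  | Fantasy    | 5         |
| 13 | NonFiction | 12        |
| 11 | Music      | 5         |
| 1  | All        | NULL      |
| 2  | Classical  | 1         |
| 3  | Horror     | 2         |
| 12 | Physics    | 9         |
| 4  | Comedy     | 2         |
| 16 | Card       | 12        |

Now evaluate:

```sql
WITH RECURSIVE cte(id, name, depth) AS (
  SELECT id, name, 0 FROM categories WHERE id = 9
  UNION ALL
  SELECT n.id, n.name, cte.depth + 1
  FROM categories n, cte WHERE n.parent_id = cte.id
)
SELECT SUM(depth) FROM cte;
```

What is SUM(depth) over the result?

Base: id=9 (Mystery) at depth 0.
Iteration 1: rows with parent_id in {9} -> Physics (id 12, depth 1).
Iteration 2: rows with parent_id in {12} -> NonFiction (id 13, depth 2), Card (id 16, depth 2).
Iteration 3: rows with parent_id in {13,16} -> Games (id 14, depth 3), Books (id 15, depth 3).
Iteration 4: no rows with parent_id in {14,15}; recursion stops.
SUM(depth) = 0 + 1 + 2 + 2 + 3 + 3 = 11.

11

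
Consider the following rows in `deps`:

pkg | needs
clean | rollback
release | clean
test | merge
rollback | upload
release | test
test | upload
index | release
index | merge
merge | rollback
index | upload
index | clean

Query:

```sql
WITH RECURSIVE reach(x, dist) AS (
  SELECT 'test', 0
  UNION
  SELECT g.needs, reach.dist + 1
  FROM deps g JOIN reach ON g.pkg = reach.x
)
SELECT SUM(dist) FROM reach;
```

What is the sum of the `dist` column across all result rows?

7

Base: (test, dist=0).
Iteration 1: edges from {test} -> (merge, dist=1), (upload, dist=1).
Iteration 2: edges from {merge,upload} -> (rollback, dist=2).
Iteration 3: edges from {rollback} -> (upload, dist=3).
Iteration 4: no outgoing edges from {upload}; recursion stops.
SUM(dist) = 0 + 1 + 1 + 2 + 3 = 7.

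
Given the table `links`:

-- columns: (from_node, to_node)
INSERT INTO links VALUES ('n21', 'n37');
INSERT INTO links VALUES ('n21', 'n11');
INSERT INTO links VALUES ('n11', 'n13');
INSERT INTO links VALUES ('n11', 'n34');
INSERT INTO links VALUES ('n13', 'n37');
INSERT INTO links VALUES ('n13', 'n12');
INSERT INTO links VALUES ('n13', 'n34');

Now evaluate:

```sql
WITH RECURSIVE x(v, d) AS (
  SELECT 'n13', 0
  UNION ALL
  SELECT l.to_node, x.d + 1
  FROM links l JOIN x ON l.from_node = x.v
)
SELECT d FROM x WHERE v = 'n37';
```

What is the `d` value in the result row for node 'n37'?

1

Base: (n13, d=0).
Iteration 1: edges from {n13} -> (n12, d=1), (n34, d=1), (n37, d=1).
Iteration 2: no outgoing edges from {n12,n34,n37}; recursion stops.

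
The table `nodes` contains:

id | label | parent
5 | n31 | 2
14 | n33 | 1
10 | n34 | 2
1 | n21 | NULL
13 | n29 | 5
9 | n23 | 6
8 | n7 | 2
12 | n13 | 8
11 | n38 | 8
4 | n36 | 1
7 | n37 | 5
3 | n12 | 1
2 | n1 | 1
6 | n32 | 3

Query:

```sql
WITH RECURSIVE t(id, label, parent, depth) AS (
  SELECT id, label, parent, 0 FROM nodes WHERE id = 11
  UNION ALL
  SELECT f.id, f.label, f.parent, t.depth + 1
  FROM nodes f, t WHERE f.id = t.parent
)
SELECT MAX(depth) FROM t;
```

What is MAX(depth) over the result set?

Base: id=11 (n38), parent=8, depth 0.
Iteration 1: join on id=8 -> n7 (id 8, parent=2, depth 1).
Iteration 2: join on id=2 -> n1 (id 2, parent=1, depth 2).
Iteration 3: join on id=1 -> n21 (id 1, parent=NULL, depth 3).
Iteration 4: parent is NULL; no match; recursion stops.
depth values: 0, 1, 2, 3; the maximum is 3.

3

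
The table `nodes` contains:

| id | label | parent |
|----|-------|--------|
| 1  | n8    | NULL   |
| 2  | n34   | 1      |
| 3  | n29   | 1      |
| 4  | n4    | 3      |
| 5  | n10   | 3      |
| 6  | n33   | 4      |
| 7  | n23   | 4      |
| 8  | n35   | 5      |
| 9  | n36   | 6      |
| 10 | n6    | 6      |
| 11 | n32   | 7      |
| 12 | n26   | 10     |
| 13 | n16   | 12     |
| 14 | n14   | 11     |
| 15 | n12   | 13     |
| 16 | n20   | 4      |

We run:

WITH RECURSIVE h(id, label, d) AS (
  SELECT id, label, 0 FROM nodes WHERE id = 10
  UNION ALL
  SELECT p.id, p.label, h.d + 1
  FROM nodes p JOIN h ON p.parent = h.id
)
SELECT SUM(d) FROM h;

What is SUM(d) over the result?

Base: id=10 (n6) at d 0.
Iteration 1: rows with parent in {10} -> n26 (id 12, d 1).
Iteration 2: rows with parent in {12} -> n16 (id 13, d 2).
Iteration 3: rows with parent in {13} -> n12 (id 15, d 3).
Iteration 4: no rows with parent in {15}; recursion stops.
SUM(d) = 0 + 1 + 2 + 3 = 6.

6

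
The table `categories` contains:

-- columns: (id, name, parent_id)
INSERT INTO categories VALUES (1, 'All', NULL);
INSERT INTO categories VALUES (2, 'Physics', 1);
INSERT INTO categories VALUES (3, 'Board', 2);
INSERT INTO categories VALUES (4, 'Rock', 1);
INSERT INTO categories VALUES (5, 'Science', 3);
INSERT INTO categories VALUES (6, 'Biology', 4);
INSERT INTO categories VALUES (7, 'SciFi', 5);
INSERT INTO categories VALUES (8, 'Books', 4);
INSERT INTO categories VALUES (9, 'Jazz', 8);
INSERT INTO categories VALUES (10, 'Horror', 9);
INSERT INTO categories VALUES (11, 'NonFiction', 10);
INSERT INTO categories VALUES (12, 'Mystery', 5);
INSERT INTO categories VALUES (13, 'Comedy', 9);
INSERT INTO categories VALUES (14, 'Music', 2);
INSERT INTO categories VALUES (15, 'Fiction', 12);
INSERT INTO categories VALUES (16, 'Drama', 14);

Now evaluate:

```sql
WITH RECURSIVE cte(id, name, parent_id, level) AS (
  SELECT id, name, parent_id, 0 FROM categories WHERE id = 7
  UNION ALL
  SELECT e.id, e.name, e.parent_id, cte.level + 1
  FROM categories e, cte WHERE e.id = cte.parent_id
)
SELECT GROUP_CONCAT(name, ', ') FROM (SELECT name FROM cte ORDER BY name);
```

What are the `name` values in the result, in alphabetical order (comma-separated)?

All, Board, Physics, SciFi, Science

Base: id=7 (SciFi), parent_id=5, level 0.
Iteration 1: join on id=5 -> Science (id 5, parent_id=3, level 1).
Iteration 2: join on id=3 -> Board (id 3, parent_id=2, level 2).
Iteration 3: join on id=2 -> Physics (id 2, parent_id=1, level 3).
Iteration 4: join on id=1 -> All (id 1, parent_id=NULL, level 4).
Iteration 5: parent_id is NULL; no match; recursion stops.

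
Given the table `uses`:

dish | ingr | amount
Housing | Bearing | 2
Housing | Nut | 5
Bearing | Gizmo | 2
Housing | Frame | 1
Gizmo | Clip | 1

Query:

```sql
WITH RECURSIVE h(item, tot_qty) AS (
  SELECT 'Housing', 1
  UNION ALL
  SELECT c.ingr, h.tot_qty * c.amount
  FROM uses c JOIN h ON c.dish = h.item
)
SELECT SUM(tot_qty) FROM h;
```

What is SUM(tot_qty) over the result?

Base: (Housing, tot_qty=1).
Iteration 1: components of {Housing} -> Bearing = 1*2 = 2, Frame = 1*1 = 1, Nut = 1*5 = 5.
Iteration 2: components of {Bearing,Frame,Nut} -> Gizmo = 2*2 = 4.
Iteration 3: components of {Gizmo} -> Clip = 4*1 = 4.
Iteration 4: no further components; recursion stops.
SUM(tot_qty) = 1 + 2 + 5 + 1 + 4 + 4 = 17.

17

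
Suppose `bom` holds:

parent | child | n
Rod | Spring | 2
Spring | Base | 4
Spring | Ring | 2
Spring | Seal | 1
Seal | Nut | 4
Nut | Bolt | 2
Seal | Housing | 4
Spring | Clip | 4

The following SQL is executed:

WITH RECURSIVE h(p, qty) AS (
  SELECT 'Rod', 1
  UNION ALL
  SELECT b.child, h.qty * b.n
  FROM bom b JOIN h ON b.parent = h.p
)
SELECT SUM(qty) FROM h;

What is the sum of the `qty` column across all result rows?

57

Base: (Rod, qty=1).
Iteration 1: components of {Rod} -> Spring = 1*2 = 2.
Iteration 2: components of {Spring} -> Base = 2*4 = 8, Clip = 2*4 = 8, Ring = 2*2 = 4, Seal = 2*1 = 2.
Iteration 3: components of {Base,Clip,Ring,Seal} -> Housing = 2*4 = 8, Nut = 2*4 = 8.
Iteration 4: components of {Housing,Nut} -> Bolt = 8*2 = 16.
Iteration 5: no further components; recursion stops.
SUM(qty) = 1 + 2 + 8 + 4 + 2 + 8 + 8 + 8 + 16 = 57.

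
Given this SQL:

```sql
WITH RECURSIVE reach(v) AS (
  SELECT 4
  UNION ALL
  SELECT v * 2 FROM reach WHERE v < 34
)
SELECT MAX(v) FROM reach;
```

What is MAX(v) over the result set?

Base: v=4.
Iteration 1: 4 < 34 holds -> v = 4 * 2 = 8.
Iteration 2: 8 < 34 holds -> v = 8 * 2 = 16.
Iteration 3: 16 < 34 holds -> v = 16 * 2 = 32.
Iteration 4: 32 < 34 holds -> v = 32 * 2 = 64.
Iteration 5: 64 < 34 fails; recursion stops.
v values: 4, 8, 16, 32, 64; the maximum is 64.

64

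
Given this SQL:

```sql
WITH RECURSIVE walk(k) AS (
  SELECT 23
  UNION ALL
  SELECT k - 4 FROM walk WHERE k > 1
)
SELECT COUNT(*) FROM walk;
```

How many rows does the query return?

Base: k=23.
Iteration 1: 23 > 1 holds -> k = 23 - 4 = 19.
Iteration 2: 19 > 1 holds -> k = 19 - 4 = 15.
Iteration 3: 15 > 1 holds -> k = 15 - 4 = 11.
Iteration 4: 11 > 1 holds -> k = 11 - 4 = 7.
Iteration 5: 7 > 1 holds -> k = 7 - 4 = 3.
Iteration 6: 3 > 1 holds -> k = 3 - 4 = -1.
Iteration 7: -1 > 1 fails; recursion stops.
Total rows emitted: 7.

7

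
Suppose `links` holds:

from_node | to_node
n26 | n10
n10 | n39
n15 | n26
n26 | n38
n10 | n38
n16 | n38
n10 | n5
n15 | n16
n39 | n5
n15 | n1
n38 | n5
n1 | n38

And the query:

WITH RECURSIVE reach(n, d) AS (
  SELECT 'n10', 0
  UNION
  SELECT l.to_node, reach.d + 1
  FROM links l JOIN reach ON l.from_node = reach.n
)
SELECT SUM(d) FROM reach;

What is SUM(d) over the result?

Base: (n10, d=0).
Iteration 1: edges from {n10} -> (n38, d=1), (n39, d=1), (n5, d=1).
Iteration 2: edges from {n38,n39,n5} -> (n5, d=2). [UNION drops 1 duplicate row(s)]
Iteration 3: no outgoing edges from {n5}; recursion stops.
SUM(d) = 0 + 1 + 1 + 1 + 2 = 5.

5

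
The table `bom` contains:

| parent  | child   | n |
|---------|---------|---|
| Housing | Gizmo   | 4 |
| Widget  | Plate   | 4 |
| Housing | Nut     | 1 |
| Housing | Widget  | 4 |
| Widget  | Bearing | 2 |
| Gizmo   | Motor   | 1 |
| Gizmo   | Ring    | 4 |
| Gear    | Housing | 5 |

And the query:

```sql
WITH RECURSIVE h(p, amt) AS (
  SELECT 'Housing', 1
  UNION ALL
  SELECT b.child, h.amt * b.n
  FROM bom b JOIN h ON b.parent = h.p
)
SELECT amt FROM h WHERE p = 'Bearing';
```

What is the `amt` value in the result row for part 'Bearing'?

Base: (Housing, amt=1).
Iteration 1: components of {Housing} -> Gizmo = 1*4 = 4, Nut = 1*1 = 1, Widget = 1*4 = 4.
Iteration 2: components of {Gizmo,Nut,Widget} -> Bearing = 4*2 = 8, Motor = 4*1 = 4, Plate = 4*4 = 16, Ring = 4*4 = 16.
Iteration 3: no further components; recursion stops.

8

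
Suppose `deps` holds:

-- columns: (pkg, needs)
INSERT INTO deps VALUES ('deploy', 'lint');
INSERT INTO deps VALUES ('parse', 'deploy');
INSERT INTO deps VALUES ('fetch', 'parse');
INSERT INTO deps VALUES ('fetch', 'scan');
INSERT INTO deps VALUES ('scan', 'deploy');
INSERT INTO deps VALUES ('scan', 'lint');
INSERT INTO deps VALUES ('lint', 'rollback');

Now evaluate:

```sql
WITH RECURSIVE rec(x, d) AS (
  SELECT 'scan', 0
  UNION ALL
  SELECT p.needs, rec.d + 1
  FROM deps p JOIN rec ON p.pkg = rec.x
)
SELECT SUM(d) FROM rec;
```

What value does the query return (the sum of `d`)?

9

Base: (scan, d=0).
Iteration 1: edges from {scan} -> (deploy, d=1), (lint, d=1).
Iteration 2: edges from {deploy,lint} -> (lint, d=2), (rollback, d=2).
Iteration 3: edges from {lint,rollback} -> (rollback, d=3).
Iteration 4: no outgoing edges from {rollback}; recursion stops.
SUM(d) = 0 + 1 + 1 + 2 + 2 + 3 = 9.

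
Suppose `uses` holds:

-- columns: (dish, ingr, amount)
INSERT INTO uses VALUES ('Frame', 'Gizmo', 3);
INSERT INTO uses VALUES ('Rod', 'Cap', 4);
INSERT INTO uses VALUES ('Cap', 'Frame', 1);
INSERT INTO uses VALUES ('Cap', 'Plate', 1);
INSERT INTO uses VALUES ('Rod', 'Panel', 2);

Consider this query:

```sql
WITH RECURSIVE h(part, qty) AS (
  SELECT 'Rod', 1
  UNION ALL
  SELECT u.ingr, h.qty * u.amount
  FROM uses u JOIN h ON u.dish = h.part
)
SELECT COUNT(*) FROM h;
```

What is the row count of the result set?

Base: (Rod, qty=1).
Iteration 1: components of {Rod} -> Cap = 1*4 = 4, Panel = 1*2 = 2.
Iteration 2: components of {Cap,Panel} -> Frame = 4*1 = 4, Plate = 4*1 = 4.
Iteration 3: components of {Frame,Plate} -> Gizmo = 4*3 = 12.
Iteration 4: no further components; recursion stops.
Total rows emitted: 6.

6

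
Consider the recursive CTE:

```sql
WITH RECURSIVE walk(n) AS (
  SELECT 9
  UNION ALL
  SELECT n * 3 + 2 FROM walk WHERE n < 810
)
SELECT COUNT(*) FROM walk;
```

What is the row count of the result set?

Base: n=9.
Iteration 1: 9 < 810 holds -> n = 9 * 3 + 2 = 29.
Iteration 2: 29 < 810 holds -> n = 29 * 3 + 2 = 89.
Iteration 3: 89 < 810 holds -> n = 89 * 3 + 2 = 269.
Iteration 4: 269 < 810 holds -> n = 269 * 3 + 2 = 809.
Iteration 5: 809 < 810 holds -> n = 809 * 3 + 2 = 2429.
Iteration 6: 2429 < 810 fails; recursion stops.
Total rows emitted: 6.

6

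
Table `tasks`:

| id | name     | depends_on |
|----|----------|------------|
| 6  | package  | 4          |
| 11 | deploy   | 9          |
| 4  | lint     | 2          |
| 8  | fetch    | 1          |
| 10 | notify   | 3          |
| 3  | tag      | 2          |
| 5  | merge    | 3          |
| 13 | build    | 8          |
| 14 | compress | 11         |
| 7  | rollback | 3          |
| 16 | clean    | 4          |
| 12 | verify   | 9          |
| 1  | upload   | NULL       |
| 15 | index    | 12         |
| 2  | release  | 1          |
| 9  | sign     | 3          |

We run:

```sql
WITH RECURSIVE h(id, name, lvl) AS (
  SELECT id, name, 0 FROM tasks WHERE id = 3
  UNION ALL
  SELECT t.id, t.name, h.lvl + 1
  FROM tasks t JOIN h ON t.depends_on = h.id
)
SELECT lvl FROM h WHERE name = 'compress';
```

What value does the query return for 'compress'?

Base: id=3 (tag) at lvl 0.
Iteration 1: rows with depends_on in {3} -> merge (id 5, lvl 1), rollback (id 7, lvl 1), sign (id 9, lvl 1), notify (id 10, lvl 1).
Iteration 2: rows with depends_on in {5,7,9,10} -> deploy (id 11, lvl 2), verify (id 12, lvl 2).
Iteration 3: rows with depends_on in {11,12} -> compress (id 14, lvl 3), index (id 15, lvl 3).
Iteration 4: no rows with depends_on in {14,15}; recursion stops.

3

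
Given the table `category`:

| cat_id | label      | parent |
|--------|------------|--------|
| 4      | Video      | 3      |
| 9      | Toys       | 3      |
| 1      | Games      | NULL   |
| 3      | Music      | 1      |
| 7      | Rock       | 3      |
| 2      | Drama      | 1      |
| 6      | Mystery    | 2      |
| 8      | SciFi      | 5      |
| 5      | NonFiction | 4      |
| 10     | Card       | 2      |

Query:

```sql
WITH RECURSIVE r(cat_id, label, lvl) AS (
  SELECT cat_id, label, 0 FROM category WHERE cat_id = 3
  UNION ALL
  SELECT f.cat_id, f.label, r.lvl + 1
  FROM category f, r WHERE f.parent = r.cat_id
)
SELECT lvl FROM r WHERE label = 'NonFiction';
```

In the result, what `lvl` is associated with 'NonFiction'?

Base: cat_id=3 (Music) at lvl 0.
Iteration 1: rows with parent in {3} -> Video (id 4, lvl 1), Rock (id 7, lvl 1), Toys (id 9, lvl 1).
Iteration 2: rows with parent in {4,7,9} -> NonFiction (id 5, lvl 2).
Iteration 3: rows with parent in {5} -> SciFi (id 8, lvl 3).
Iteration 4: no rows with parent in {8}; recursion stops.

2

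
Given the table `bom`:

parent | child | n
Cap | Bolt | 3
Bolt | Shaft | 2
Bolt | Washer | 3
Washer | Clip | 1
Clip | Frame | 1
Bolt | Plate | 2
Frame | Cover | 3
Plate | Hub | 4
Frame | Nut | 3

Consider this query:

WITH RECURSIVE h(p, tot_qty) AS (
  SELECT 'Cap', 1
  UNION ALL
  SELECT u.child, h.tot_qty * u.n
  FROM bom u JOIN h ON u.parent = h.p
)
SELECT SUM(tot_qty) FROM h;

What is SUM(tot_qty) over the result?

Base: (Cap, tot_qty=1).
Iteration 1: components of {Cap} -> Bolt = 1*3 = 3.
Iteration 2: components of {Bolt} -> Plate = 3*2 = 6, Shaft = 3*2 = 6, Washer = 3*3 = 9.
Iteration 3: components of {Plate,Shaft,Washer} -> Clip = 9*1 = 9, Hub = 6*4 = 24.
Iteration 4: components of {Clip,Hub} -> Frame = 9*1 = 9.
Iteration 5: components of {Frame} -> Cover = 9*3 = 27, Nut = 9*3 = 27.
Iteration 6: no further components; recursion stops.
SUM(tot_qty) = 1 + 3 + 6 + 9 + 6 + 9 + 24 + 9 + 27 + 27 = 121.

121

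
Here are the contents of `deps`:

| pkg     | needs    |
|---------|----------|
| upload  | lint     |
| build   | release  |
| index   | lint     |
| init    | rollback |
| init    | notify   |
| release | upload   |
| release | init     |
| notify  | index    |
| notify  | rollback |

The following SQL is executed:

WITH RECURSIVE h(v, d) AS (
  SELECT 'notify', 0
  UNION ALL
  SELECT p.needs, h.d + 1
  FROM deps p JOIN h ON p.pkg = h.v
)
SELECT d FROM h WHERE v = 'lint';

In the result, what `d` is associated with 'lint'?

Base: (notify, d=0).
Iteration 1: edges from {notify} -> (index, d=1), (rollback, d=1).
Iteration 2: edges from {index,rollback} -> (lint, d=2).
Iteration 3: no outgoing edges from {lint}; recursion stops.

2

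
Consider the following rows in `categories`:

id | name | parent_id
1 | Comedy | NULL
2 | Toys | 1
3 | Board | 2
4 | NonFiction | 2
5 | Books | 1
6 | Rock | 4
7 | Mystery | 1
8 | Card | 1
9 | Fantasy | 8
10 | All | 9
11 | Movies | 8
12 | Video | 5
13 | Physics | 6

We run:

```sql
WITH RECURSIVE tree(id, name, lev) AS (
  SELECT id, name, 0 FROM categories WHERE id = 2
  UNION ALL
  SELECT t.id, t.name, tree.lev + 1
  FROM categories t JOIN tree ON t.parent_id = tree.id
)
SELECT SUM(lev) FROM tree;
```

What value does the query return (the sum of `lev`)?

7

Base: id=2 (Toys) at lev 0.
Iteration 1: rows with parent_id in {2} -> Board (id 3, lev 1), NonFiction (id 4, lev 1).
Iteration 2: rows with parent_id in {3,4} -> Rock (id 6, lev 2).
Iteration 3: rows with parent_id in {6} -> Physics (id 13, lev 3).
Iteration 4: no rows with parent_id in {13}; recursion stops.
SUM(lev) = 0 + 1 + 1 + 2 + 3 = 7.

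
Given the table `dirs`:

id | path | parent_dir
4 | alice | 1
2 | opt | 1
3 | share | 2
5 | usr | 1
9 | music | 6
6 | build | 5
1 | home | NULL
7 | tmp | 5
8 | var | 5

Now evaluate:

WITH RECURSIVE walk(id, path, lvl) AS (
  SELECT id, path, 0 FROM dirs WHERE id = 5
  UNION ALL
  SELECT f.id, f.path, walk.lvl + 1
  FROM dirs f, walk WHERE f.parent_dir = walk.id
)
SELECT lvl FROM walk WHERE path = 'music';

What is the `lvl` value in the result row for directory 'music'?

2

Base: id=5 (usr) at lvl 0.
Iteration 1: rows with parent_dir in {5} -> build (id 6, lvl 1), tmp (id 7, lvl 1), var (id 8, lvl 1).
Iteration 2: rows with parent_dir in {6,7,8} -> music (id 9, lvl 2).
Iteration 3: no rows with parent_dir in {9}; recursion stops.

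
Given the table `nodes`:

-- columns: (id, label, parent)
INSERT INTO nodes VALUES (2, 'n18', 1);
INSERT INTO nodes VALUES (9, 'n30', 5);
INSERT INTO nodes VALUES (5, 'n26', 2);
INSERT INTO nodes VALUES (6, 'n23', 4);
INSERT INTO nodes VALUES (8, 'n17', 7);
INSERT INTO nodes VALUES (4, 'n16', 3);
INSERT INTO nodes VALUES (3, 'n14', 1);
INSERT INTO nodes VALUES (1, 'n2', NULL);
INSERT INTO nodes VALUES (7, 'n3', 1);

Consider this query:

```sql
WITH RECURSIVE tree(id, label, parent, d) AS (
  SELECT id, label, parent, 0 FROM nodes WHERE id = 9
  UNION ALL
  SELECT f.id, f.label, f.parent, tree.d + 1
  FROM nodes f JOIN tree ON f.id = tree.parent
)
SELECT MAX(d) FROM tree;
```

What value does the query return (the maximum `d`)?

3

Base: id=9 (n30), parent=5, d 0.
Iteration 1: join on id=5 -> n26 (id 5, parent=2, d 1).
Iteration 2: join on id=2 -> n18 (id 2, parent=1, d 2).
Iteration 3: join on id=1 -> n2 (id 1, parent=NULL, d 3).
Iteration 4: parent is NULL; no match; recursion stops.
d values: 0, 1, 2, 3; the maximum is 3.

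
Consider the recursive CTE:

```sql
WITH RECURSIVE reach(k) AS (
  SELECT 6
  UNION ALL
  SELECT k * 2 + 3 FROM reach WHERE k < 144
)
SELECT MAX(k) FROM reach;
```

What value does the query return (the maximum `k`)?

285

Base: k=6.
Iteration 1: 6 < 144 holds -> k = 6 * 2 + 3 = 15.
Iteration 2: 15 < 144 holds -> k = 15 * 2 + 3 = 33.
Iteration 3: 33 < 144 holds -> k = 33 * 2 + 3 = 69.
Iteration 4: 69 < 144 holds -> k = 69 * 2 + 3 = 141.
Iteration 5: 141 < 144 holds -> k = 141 * 2 + 3 = 285.
Iteration 6: 285 < 144 fails; recursion stops.
k values: 6, 15, 33, 69, 141, 285; the maximum is 285.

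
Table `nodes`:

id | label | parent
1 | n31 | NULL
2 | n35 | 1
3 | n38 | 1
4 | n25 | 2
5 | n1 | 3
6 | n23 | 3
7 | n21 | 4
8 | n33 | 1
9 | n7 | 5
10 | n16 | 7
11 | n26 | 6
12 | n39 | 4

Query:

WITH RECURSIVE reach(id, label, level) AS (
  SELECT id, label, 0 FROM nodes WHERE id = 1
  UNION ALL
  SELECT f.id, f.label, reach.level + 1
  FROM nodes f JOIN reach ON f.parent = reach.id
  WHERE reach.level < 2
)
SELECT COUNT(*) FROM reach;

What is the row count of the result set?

7

Base: id=1 (n31) at level 0.
Iteration 1: rows with parent in {1} -> n35 (id 2, level 1), n38 (id 3, level 1), n33 (id 8, level 1).
Iteration 2: rows with parent in {2,3,8} -> n25 (id 4, level 2), n1 (id 5, level 2), n23 (id 6, level 2).
Iteration 3: level < 2 fails for all current rows; recursion stops.
Total rows emitted: 7.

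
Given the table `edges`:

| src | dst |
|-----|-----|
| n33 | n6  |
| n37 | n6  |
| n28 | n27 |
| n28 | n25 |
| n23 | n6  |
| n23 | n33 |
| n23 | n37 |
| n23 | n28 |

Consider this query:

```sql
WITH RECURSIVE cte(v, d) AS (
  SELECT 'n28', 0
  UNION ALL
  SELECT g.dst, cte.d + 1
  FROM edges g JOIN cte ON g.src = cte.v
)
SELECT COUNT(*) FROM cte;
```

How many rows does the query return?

3

Base: (n28, d=0).
Iteration 1: edges from {n28} -> (n25, d=1), (n27, d=1).
Iteration 2: no outgoing edges from {n25,n27}; recursion stops.
Total rows emitted: 3.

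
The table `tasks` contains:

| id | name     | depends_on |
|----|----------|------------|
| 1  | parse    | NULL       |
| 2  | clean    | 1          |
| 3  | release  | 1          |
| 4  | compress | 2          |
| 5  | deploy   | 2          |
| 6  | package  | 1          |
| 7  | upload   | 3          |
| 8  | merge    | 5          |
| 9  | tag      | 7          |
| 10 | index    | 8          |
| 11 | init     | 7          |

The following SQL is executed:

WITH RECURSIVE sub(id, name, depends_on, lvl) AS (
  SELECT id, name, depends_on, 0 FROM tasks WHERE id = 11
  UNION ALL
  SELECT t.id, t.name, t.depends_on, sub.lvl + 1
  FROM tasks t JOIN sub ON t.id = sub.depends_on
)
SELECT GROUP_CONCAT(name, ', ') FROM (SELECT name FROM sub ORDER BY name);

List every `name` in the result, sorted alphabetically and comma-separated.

Base: id=11 (init), depends_on=7, lvl 0.
Iteration 1: join on id=7 -> upload (id 7, depends_on=3, lvl 1).
Iteration 2: join on id=3 -> release (id 3, depends_on=1, lvl 2).
Iteration 3: join on id=1 -> parse (id 1, depends_on=NULL, lvl 3).
Iteration 4: depends_on is NULL; no match; recursion stops.

init, parse, release, upload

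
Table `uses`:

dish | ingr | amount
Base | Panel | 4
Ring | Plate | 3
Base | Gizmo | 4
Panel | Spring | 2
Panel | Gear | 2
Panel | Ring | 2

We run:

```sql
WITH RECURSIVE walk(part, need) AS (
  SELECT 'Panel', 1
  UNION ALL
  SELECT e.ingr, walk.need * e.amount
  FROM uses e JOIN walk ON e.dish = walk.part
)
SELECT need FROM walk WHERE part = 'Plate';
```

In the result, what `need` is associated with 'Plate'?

Base: (Panel, need=1).
Iteration 1: components of {Panel} -> Gear = 1*2 = 2, Ring = 1*2 = 2, Spring = 1*2 = 2.
Iteration 2: components of {Gear,Ring,Spring} -> Plate = 2*3 = 6.
Iteration 3: no further components; recursion stops.

6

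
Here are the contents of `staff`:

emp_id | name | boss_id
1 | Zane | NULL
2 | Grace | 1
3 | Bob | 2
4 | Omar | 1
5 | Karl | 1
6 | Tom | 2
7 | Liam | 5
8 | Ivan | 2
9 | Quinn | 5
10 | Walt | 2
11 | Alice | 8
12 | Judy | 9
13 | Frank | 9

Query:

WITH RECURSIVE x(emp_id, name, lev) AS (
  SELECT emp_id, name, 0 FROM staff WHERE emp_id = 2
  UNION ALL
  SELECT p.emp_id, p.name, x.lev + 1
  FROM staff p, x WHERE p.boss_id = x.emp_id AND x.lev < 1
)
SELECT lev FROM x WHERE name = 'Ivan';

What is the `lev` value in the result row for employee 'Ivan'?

Base: emp_id=2 (Grace) at lev 0.
Iteration 1: rows with boss_id in {2} -> Bob (id 3, lev 1), Tom (id 6, lev 1), Ivan (id 8, lev 1), Walt (id 10, lev 1).
Iteration 2: lev < 1 fails for all current rows; recursion stops.

1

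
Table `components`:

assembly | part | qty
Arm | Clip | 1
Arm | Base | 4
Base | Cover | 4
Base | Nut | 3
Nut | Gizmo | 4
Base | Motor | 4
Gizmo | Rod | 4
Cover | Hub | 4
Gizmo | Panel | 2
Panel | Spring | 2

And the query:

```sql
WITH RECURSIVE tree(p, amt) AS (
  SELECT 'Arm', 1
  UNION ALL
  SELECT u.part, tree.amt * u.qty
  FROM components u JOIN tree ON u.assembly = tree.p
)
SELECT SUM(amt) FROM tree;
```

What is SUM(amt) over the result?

Base: (Arm, amt=1).
Iteration 1: components of {Arm} -> Base = 1*4 = 4, Clip = 1*1 = 1.
Iteration 2: components of {Base,Clip} -> Cover = 4*4 = 16, Motor = 4*4 = 16, Nut = 4*3 = 12.
Iteration 3: components of {Cover,Motor,Nut} -> Gizmo = 12*4 = 48, Hub = 16*4 = 64.
Iteration 4: components of {Gizmo,Hub} -> Panel = 48*2 = 96, Rod = 48*4 = 192.
Iteration 5: components of {Panel,Rod} -> Spring = 96*2 = 192.
Iteration 6: no further components; recursion stops.
SUM(amt) = 1 + 1 + 4 + 16 + 12 + 16 + 64 + 48 + 192 + 96 + 192 = 642.

642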